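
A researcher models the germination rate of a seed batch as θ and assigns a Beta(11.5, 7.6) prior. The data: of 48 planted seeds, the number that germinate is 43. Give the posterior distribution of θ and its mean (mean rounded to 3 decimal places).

Posterior: Beta(54.5, 12.6); mean ≈ 0.812

The binomial likelihood is conjugate to the Beta prior: with 43 successes and 5 failures, the posterior is Beta(11.5+43, 7.6+5) = Beta(54.5, 12.6).
Posterior mean = α/(α+β) = 54.5/67.1 = 0.812.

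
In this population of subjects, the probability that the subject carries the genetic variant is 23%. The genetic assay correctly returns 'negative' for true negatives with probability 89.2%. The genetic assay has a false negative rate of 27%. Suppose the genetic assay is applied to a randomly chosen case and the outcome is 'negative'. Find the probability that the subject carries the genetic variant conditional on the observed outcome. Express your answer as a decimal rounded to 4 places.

P(H | E) ≈ 0.0829

Let H be the event that the subject carries the genetic variant. P(H) = 0.23, so P(¬H) = 0.77. With E the 'negative' result, P(E|H) = 0.27 and P(E|¬H) = 0.892.
P(E) = 0.27·0.23 + 0.892·0.77 = 0.062100 + 0.68684 = 0.74894.
By Bayes' theorem, P(H|E) = 0.062100 / 0.74894 = 0.0829.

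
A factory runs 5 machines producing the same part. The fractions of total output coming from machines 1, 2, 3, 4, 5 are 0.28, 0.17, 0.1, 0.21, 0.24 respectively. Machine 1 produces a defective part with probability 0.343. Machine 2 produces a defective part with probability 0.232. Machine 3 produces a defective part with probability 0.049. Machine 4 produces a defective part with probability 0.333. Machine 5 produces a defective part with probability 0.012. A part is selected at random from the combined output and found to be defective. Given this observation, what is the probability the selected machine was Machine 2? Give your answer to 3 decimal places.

Posterior probability ≈ 0.185

P(defective|M1) = 0.343; P(defective|M2) = 0.232; P(defective|M3) = 0.049; P(defective|M4) = 0.333; P(defective|M5) = 0.012.
Prior × likelihood for each source: 0.28·0.343=0.09604, 0.17·0.232=0.03944, 0.1·0.049=0.004900, 0.21·0.333=0.06993, 0.24·0.012=0.002880. Summing gives P(defective) = 0.21319.
P(Machine 2 | defective) = 0.03944 / 0.21319 = 0.185.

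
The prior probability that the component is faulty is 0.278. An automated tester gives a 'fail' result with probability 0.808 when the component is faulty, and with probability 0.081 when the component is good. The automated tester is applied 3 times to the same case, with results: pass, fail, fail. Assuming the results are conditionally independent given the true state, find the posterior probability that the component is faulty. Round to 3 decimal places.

Let H be the event that the component is faulty; start with P(H) = 0.278. P('fail'|H) = 0.808, P('fail'|¬H) = 0.081.
Update on result 1 ('pass'): P(H) ← 0.192·0.2780 / (0.192·0.2780 + 0.919·0.7220) = 0.053376/0.71689 = 0.0745.
Update on result 2 ('fail'): P(H) ← 0.808·0.0745 / (0.808·0.0745 + 0.081·0.9255) = 0.060159/0.13513 = 0.4452.
Update on result 3 ('fail'): P(H) ← 0.808·0.4452 / (0.808·0.4452 + 0.081·0.5548) = 0.35972/0.40466 = 0.8889.

Posterior P(H) ≈ 0.889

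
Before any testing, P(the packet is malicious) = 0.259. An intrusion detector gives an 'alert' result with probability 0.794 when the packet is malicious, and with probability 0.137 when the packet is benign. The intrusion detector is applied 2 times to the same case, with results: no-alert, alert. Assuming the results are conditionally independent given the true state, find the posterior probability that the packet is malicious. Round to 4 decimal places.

Posterior P(H) ≈ 0.3259

Let H be the event that the packet is malicious; start with P(H) = 0.259. P('alert'|H) = 0.794, P('alert'|¬H) = 0.137.
Update on result 1 ('no-alert'): P(H) ← 0.206·0.2590 / (0.206·0.2590 + 0.863·0.7410) = 0.053354/0.69284 = 0.0770.
Update on result 2 ('alert'): P(H) ← 0.794·0.0770 / (0.794·0.0770 + 0.137·0.9230) = 0.061144/0.18759 = 0.3259.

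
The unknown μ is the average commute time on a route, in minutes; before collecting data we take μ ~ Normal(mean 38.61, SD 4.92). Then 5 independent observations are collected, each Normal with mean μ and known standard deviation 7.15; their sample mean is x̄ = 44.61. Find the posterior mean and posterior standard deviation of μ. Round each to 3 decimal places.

Posterior mean ≈ 42.828; posterior SD ≈ 2.681

With known σ, the Normal prior is conjugate. Weight on the data is w = (n/σ²)/(n/σ² + 1/τ₀²) = 0.0978043/(0.0978043+0.0413114) = 0.70304.
Posterior mean = w·x̄ + (1−w)·μ₀ = 0.70304·44.61 + 0.29696·38.61 = 42.828. Posterior variance = 1/(0.0978043+0.0413114) = 7.18826, so SD = 2.681.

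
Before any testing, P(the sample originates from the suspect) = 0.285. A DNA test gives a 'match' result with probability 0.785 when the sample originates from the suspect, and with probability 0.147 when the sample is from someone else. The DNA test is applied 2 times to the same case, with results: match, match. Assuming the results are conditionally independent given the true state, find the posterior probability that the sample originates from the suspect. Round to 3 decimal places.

Let H be the event that the sample originates from the suspect; start with P(H) = 0.285. P('match'|H) = 0.785, P('match'|¬H) = 0.147.
Update on result 1 ('match'): P(H) ← 0.785·0.2850 / (0.785·0.2850 + 0.147·0.7150) = 0.22372/0.32883 = 0.6804.
Update on result 2 ('match'): P(H) ← 0.785·0.6804 / (0.785·0.6804 + 0.147·0.3196) = 0.53409/0.58107 = 0.9191.

Posterior P(H) ≈ 0.919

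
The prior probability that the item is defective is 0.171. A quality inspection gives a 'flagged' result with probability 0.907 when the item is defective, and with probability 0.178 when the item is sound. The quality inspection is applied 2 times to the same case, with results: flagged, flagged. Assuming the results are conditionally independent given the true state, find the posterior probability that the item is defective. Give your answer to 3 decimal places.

Let H be the event that the item is defective; start with P(H) = 0.171. P('flagged'|H) = 0.907, P('flagged'|¬H) = 0.178.
Update on result 1 ('flagged'): P(H) ← 0.907·0.1710 / (0.907·0.1710 + 0.178·0.8290) = 0.15510/0.30266 = 0.5124.
Update on result 2 ('flagged'): P(H) ← 0.907·0.5124 / (0.907·0.5124 + 0.178·0.4876) = 0.46479/0.55157 = 0.8427.

Posterior P(H) ≈ 0.843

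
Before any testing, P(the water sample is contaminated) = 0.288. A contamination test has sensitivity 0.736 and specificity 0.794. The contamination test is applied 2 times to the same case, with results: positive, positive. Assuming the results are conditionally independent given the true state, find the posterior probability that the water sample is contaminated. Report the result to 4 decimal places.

Let H be the event that the water sample is contaminated; start with P(H) = 0.288. P('positive'|H) = 0.736, P('positive'|¬H) = 0.206.
Update on result 1 ('positive'): P(H) ← 0.736·0.2880 / (0.736·0.2880 + 0.206·0.7120) = 0.21197/0.35864 = 0.5910.
Update on result 2 ('positive'): P(H) ← 0.736·0.5910 / (0.736·0.5910 + 0.206·0.4090) = 0.43500/0.51925 = 0.8378.

Posterior P(H) ≈ 0.8378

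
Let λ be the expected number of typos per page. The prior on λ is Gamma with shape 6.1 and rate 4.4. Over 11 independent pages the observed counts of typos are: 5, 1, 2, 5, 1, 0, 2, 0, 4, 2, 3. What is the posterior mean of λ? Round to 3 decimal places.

The Poisson likelihood adds the total count to the shape and the number of exposure periods to the rate. Here ∑xᵢ = 25 and n = 11, so shape 6.1→31.1 and rate 4.4→15.4.
Posterior mean = shape/rate = 31.1/15.4 = 2.019.

Posterior mean ≈ 2.019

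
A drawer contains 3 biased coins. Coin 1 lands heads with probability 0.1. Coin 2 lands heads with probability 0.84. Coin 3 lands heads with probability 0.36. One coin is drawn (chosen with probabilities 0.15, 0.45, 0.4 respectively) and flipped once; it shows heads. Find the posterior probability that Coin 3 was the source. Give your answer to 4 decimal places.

P(heads|C1) = 0.1; P(heads|C2) = 0.84; P(heads|C3) = 0.36.
Prior × likelihood for each source: 0.15·0.1=0.01500, 0.45·0.84=0.3780, 0.4·0.36=0.1440. Summing gives P(heads) = 0.53700.
P(Coin 3 | heads) = 0.1440 / 0.53700 = 0.2682.

Posterior probability ≈ 0.2682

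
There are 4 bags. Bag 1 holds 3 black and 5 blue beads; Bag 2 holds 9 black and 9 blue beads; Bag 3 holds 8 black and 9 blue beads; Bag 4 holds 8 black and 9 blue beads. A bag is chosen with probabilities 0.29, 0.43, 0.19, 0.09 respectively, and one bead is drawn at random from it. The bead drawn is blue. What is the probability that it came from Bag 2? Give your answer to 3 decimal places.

P(blue|Bag 1) = 0.625; P(blue|Bag 2) = 0.5; P(blue|Bag 3) = 0.5294; P(blue|Bag 4) = 0.5294.
Prior × likelihood for each source: 0.29·0.625=0.1812, 0.43·0.5=0.2150, 0.19·0.5294=0.1006, 0.09·0.5294=0.04765. Summing gives P(blue) = 0.54449.
P(Bag 2 | blue) = 0.2150 / 0.54449 = 0.395.

Posterior probability ≈ 0.395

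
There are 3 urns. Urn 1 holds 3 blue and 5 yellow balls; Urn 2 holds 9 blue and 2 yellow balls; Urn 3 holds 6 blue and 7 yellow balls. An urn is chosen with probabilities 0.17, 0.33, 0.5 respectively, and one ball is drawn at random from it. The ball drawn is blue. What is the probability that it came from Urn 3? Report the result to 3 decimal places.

Posterior probability ≈ 0.409

Tabulate prior·likelihood by source: [1] prior 0.17, lik 0.375, product 0.06375; [2] prior 0.33, lik 0.8182, product 0.2700; [3] prior 0.5, lik 0.4615, product 0.2308.
Normalizing constant = 0.56452; the posterior for Urn 3 is its product over the sum, 0.2308/0.56452 = 0.409.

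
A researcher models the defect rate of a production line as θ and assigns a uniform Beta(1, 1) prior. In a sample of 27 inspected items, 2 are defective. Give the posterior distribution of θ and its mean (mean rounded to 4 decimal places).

Posterior: Beta(3, 26); mean ≈ 0.1034

The binomial likelihood is conjugate to the Beta prior: with 2 successes and 25 failures, the posterior is Beta(1+2, 1+25) = Beta(3, 26).
E[θ | data] = 3/(3+26) = 0.1034.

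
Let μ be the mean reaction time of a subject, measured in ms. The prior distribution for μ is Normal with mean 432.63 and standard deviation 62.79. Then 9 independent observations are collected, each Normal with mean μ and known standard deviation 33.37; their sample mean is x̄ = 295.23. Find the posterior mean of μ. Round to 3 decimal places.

Posterior mean ≈ 299.411

With known σ, the Normal prior is conjugate. Weight on the data is w = (n/σ²)/(n/σ² + 1/τ₀²) = 0.00808221/(0.00808221+0.00025364) = 0.96957.
Posterior mean = w·x̄ + (1−w)·μ₀ = 0.96957·295.23 + 0.030428·432.63 = 299.411.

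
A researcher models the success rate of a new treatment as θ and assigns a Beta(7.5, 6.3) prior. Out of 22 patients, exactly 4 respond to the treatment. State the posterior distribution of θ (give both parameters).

Posterior: Beta(11.5, 24.3)

Observing 4 successes and 18 failures updates Beta(7.5, 6.3) by adding the success and failure counts to the two shape parameters: α = 7.5+4 = 11.5, β = 6.3+18 = 24.3.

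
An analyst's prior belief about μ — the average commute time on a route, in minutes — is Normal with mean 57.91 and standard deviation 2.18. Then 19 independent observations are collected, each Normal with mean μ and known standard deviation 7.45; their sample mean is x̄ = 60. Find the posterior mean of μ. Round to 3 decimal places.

With known σ, the Normal prior is conjugate. Weight on the data is w = (n/σ²)/(n/σ² + 1/τ₀²) = 0.342327/(0.342327+0.210420) = 0.61932.
Posterior mean = w·x̄ + (1−w)·μ₀ = 0.61932·60 + 0.38068·57.91 = 59.204.

Posterior mean ≈ 59.204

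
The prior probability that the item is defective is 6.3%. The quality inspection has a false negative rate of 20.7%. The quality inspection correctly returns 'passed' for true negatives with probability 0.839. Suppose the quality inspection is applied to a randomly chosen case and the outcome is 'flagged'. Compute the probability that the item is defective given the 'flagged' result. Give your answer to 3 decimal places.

P(H | E) ≈ 0.249

Write H for 'the item is defective'. Prior odds H:¬H = 0.063/0.937 = 0.067236. For the 'flagged' outcome, the likelihood ratio is 0.793/0.161 = 4.9255.
Posterior odds = 0.067236 × 4.9255 = 0.33117, so P(H|E) = 0.33117/(1+0.33117) = 0.249.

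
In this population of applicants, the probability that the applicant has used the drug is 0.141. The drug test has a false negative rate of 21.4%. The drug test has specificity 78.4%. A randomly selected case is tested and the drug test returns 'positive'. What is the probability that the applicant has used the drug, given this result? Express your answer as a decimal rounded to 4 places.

P(H | E) ≈ 0.3739

Write H for 'the applicant has used the drug'. Prior odds H:¬H = 0.141/0.859 = 0.16414. For the 'positive' outcome, the likelihood ratio is 0.786/0.216 = 3.6389.
Posterior odds = 0.16414 × 3.6389 = 0.59730, so P(H|E) = 0.59730/(1+0.59730) = 0.3739.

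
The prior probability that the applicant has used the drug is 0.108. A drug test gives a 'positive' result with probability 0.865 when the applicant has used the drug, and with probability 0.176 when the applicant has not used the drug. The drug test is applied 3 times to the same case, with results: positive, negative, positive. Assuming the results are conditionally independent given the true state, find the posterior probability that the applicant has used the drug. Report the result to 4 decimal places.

With H the event that the applicant has used the drug, the joint likelihood of the observed sequence is P(data|H) = 0.865·0.135·0.865 = 0.10101 and P(data|¬H) = 0.176·0.824·0.176 = 0.025524.
Bayes: P(H|data) = 0.108·0.10101 / (0.108·0.10101 + 0.892·0.025524) = 0.010909/0.033677 = 0.3239.

Posterior P(H) ≈ 0.3239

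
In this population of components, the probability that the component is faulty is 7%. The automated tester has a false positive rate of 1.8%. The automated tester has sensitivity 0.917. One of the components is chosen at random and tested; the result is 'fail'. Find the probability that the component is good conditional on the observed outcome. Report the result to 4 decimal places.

Let H be the event that the component is faulty. P(H) = 0.07, so P(¬H) = 0.93. With E the 'fail' result, P(E|H) = 0.917 and P(E|¬H) = 0.018.
P(E) = 0.917·0.07 + 0.018·0.93 = 0.064190 + 0.016740 = 0.080930.
By Bayes' theorem, P(H|E) = 0.064190 / 0.080930 = 0.7932. Hence P(¬H|E) = 1 − 0.7932 = 0.2068.

P(¬H | E) ≈ 0.2068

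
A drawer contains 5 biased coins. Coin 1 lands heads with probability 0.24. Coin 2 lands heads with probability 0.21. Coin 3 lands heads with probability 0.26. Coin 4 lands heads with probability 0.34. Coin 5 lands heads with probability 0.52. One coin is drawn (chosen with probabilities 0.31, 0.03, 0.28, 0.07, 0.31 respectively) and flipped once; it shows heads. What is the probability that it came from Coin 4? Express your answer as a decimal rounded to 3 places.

Posterior probability ≈ 0.070

Tabulate prior·likelihood by source: [1] prior 0.31, lik 0.24, product 0.07440; [2] prior 0.03, lik 0.21, product 0.006300; [3] prior 0.28, lik 0.26, product 0.07280; [4] prior 0.07, lik 0.34, product 0.02380; [5] prior 0.31, lik 0.52, product 0.1612.
Normalizing constant = 0.33850; the posterior for Coin 4 is its product over the sum, 0.02380/0.33850 = 0.070.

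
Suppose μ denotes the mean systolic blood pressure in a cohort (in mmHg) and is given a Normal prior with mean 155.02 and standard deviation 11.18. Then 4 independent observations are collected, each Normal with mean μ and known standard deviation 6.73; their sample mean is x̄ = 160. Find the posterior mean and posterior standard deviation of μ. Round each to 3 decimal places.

Prior precision 1/τ₀² = 1/11.18² = 0.00800049; data precision n/σ² = 4/6.73² = 0.0883141.
Posterior precision = 0.00800049 + 0.0883141 = 0.0963145, giving posterior SD = 1/√0.0963145 = 3.222.
Posterior mean = (0.00800049·155.02 + 0.0883141·160) / 0.0963145 = 159.586.

Posterior mean ≈ 159.586; posterior SD ≈ 3.222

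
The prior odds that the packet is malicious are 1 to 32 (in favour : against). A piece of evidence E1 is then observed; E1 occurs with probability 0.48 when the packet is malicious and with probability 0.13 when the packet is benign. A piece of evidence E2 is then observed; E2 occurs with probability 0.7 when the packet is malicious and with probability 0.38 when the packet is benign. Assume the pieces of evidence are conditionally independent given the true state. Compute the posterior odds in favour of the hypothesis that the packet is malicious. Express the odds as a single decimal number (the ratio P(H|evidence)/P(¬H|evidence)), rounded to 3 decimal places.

Prior odds = 1/32 = 0.031250.
Likelihood ratio for E1 = 0.48/0.13 = 3.6923.
Likelihood ratio for E2 = 0.7/0.38 = 1.8421.
Posterior odds = prior odds × LR₁ × LR₂ = 0.21255.

Posterior odds ≈ 0.213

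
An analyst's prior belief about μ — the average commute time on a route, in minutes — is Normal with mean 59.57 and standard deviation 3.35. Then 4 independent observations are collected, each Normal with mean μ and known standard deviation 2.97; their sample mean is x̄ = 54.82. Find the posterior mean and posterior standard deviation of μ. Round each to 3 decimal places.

With known σ, the Normal prior is conjugate. Weight on the data is w = (n/σ²)/(n/σ² + 1/τ₀²) = 0.453468/(0.453468+0.0891067) = 0.83577.
Posterior mean = w·x̄ + (1−w)·μ₀ = 0.83577·54.82 + 0.16423·59.57 = 55.600. Posterior variance = 1/(0.453468+0.0891067) = 1.84306, so SD = 1.358.

Posterior mean ≈ 55.600; posterior SD ≈ 1.358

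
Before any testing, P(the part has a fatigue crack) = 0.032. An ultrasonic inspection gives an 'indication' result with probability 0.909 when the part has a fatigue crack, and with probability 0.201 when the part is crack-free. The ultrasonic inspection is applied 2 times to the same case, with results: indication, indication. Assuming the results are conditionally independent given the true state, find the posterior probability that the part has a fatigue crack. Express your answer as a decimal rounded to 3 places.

Posterior P(H) ≈ 0.403

Let H be the event that the part has a fatigue crack; start with P(H) = 0.032. P('indication'|H) = 0.909, P('indication'|¬H) = 0.201.
Update on result 1 ('indication'): P(H) ← 0.909·0.0320 / (0.909·0.0320 + 0.201·0.9680) = 0.029088/0.22366 = 0.1301.
Update on result 2 ('indication'): P(H) ← 0.909·0.1301 / (0.909·0.1301 + 0.201·0.8699) = 0.11822/0.29308 = 0.4034.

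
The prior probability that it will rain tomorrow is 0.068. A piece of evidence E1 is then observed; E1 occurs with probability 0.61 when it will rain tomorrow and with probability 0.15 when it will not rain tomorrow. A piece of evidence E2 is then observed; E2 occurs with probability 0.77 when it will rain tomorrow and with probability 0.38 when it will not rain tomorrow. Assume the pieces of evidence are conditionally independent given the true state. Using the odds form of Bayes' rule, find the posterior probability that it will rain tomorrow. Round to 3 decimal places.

Prior odds = 0.068/(1−0.068) = 0.072961.
Likelihood ratio for E1 = 0.61/0.15 = 4.0667.
Likelihood ratio for E2 = 0.77/0.38 = 2.0263.
Posterior odds = prior odds × LR₁ × LR₂ = 0.60123.
Posterior probability = odds/(1+odds) = 0.60123/1.6012 = 0.375.

Posterior probability ≈ 0.375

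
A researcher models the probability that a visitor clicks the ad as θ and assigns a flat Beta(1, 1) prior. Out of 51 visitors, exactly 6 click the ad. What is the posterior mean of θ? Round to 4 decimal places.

Observing 6 successes and 45 failures updates Beta(1, 1) by adding the success and failure counts to the two shape parameters: α = 1+6 = 7, β = 1+45 = 46.
Posterior mean = α/(α+β) = 7/53 = 0.1321.

Posterior mean ≈ 0.1321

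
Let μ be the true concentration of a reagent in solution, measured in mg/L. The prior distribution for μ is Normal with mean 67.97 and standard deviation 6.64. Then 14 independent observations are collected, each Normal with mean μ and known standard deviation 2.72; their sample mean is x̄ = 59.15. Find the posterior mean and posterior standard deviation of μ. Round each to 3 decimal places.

Prior precision 1/τ₀² = 1/6.64² = 0.0226811; data precision n/σ² = 14/2.72² = 1.89230.
Posterior precision = 0.0226811 + 1.89230 = 1.91498, giving posterior SD = 1/√1.91498 = 0.723.
Posterior mean = (0.0226811·67.97 + 1.89230·59.15) / 1.91498 = 59.254.

Posterior mean ≈ 59.254; posterior SD ≈ 0.723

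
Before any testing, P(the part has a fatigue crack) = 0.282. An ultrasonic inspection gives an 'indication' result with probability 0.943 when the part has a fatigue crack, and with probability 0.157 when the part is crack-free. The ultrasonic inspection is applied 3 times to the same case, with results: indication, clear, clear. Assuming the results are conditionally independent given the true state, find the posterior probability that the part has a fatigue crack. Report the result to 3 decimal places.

Posterior P(H) ≈ 0.011

Let H be the event that the part has a fatigue crack; start with P(H) = 0.282. P('indication'|H) = 0.943, P('indication'|¬H) = 0.157.
Update on result 1 ('indication'): P(H) ← 0.943·0.2820 / (0.943·0.2820 + 0.157·0.7180) = 0.26593/0.37865 = 0.7023.
Update on result 2 ('clear'): P(H) ← 0.057·0.7023 / (0.057·0.7023 + 0.843·0.2977) = 0.040031/0.29099 = 0.1376.
Update on result 3 ('clear'): P(H) ← 0.057·0.1376 / (0.057·0.1376 + 0.843·0.8624) = 0.0078412/0.73487 = 0.0107.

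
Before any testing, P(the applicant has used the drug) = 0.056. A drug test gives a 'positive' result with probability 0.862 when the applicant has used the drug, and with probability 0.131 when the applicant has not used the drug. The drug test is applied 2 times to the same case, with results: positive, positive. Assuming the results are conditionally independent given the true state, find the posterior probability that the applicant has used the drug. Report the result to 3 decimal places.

Let H be the event that the applicant has used the drug; start with P(H) = 0.056. P('positive'|H) = 0.862, P('positive'|¬H) = 0.131.
Update on result 1 ('positive'): P(H) ← 0.862·0.0560 / (0.862·0.0560 + 0.131·0.9440) = 0.048272/0.17194 = 0.2808.
Update on result 2 ('positive'): P(H) ← 0.862·0.2808 / (0.862·0.2808 + 0.131·0.7192) = 0.24201/0.33623 = 0.7198.

Posterior P(H) ≈ 0.720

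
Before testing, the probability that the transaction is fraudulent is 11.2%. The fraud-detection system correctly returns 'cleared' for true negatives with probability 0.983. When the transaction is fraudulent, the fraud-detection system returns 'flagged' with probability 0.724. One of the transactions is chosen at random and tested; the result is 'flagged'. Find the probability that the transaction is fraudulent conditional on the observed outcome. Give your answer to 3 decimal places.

Let H be the event that the transaction is fraudulent. P(H) = 0.112, so P(¬H) = 0.888. With E the 'flagged' result, P(E|H) = 0.724 and P(E|¬H) = 0.017.
P(E) = 0.724·0.112 + 0.017·0.888 = 0.081088 + 0.015096 = 0.096184.
By Bayes' theorem, P(H|E) = 0.081088 / 0.096184 = 0.843.

P(H | E) ≈ 0.843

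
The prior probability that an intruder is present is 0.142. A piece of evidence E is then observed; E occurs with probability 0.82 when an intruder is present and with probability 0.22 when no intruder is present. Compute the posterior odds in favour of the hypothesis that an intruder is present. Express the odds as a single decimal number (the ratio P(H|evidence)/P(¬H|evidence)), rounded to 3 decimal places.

Posterior odds ≈ 0.617

Prior odds = 0.142/(1−0.142) = 0.16550.
Likelihood ratio for E = 0.82/0.22 = 3.7273.
Posterior odds = prior odds × LR = 0.61687.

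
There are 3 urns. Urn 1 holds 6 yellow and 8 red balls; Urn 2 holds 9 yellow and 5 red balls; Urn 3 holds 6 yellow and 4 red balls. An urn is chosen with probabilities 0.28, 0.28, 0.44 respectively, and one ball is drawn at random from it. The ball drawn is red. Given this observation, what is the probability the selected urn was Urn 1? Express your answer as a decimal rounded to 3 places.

Posterior probability ≈ 0.367

Tabulate prior·likelihood by source: [1] prior 0.28, lik 0.5714, product 0.1600; [2] prior 0.28, lik 0.3571, product 0.1000; [3] prior 0.44, lik 0.4, product 0.1760.
Normalizing constant = 0.43600; the posterior for Urn 1 is its product over the sum, 0.1600/0.43600 = 0.367.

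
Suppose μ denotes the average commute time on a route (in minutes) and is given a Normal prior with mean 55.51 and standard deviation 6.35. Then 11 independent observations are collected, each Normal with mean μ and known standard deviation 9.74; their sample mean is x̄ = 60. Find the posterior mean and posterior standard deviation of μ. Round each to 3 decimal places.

Posterior mean ≈ 59.209; posterior SD ≈ 2.665

With known σ, the Normal prior is conjugate. Weight on the data is w = (n/σ²)/(n/σ² + 1/τ₀²) = 0.115951/(0.115951+0.0248000) = 0.82380.
Posterior mean = w·x̄ + (1−w)·μ₀ = 0.82380·60 + 0.17620·55.51 = 59.209. Posterior variance = 1/(0.115951+0.0248000) = 7.10474, so SD = 2.665.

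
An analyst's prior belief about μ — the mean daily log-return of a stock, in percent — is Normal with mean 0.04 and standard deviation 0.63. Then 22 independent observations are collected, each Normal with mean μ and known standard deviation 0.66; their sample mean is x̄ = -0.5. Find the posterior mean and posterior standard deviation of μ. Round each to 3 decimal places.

Posterior mean ≈ -0.474; posterior SD ≈ 0.137

Prior precision 1/τ₀² = 1/0.63² = 2.51953; data precision n/σ² = 22/0.66² = 50.5051.
Posterior precision = 2.51953 + 50.5051 = 53.0246, giving posterior SD = 1/√53.0246 = 0.137.
Posterior mean = (2.51953·0.04 + 50.5051·-0.5) / 53.0246 = -0.474.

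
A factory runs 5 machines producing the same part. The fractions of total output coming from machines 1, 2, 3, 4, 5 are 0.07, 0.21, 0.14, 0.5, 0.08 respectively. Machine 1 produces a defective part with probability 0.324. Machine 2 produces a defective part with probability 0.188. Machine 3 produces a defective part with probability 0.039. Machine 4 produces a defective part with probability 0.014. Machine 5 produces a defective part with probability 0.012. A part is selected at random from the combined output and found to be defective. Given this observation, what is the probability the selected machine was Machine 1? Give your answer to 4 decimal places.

Tabulate prior·likelihood by source: [1] prior 0.07, lik 0.324, product 0.02268; [2] prior 0.21, lik 0.188, product 0.03948; [3] prior 0.14, lik 0.039, product 0.005460; [4] prior 0.5, lik 0.014, product 0.007000; [5] prior 0.08, lik 0.012, product 0.0009600.
Normalizing constant = 0.075580; the posterior for Machine 1 is its product over the sum, 0.02268/0.075580 = 0.3001.

Posterior probability ≈ 0.3001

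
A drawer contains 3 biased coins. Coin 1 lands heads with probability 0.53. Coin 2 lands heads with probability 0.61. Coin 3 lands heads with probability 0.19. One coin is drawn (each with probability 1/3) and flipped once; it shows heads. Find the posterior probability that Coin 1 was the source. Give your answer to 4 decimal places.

Tabulate prior·likelihood by source: [1] prior 0.333333, lik 0.53, product 0.1767; [2] prior 0.333333, lik 0.61, product 0.2033; [3] prior 0.333333, lik 0.19, product 0.06333.
Normalizing constant = 0.44333; the posterior for Coin 1 is its product over the sum, 0.1767/0.44333 = 0.3985.

Posterior probability ≈ 0.3985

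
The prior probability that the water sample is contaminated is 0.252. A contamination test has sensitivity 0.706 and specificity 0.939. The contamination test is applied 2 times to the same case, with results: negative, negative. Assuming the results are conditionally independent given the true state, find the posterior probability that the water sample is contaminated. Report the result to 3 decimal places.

Let H be the event that the water sample is contaminated; start with P(H) = 0.252. P('positive'|H) = 0.706, P('positive'|¬H) = 0.061.
Update on result 1 ('negative'): P(H) ← 0.294·0.2520 / (0.294·0.2520 + 0.939·0.7480) = 0.074088/0.77646 = 0.0954.
Update on result 2 ('negative'): P(H) ← 0.294·0.0954 / (0.294·0.0954 + 0.939·0.9046) = 0.028053/0.87746 = 0.0320.

Posterior P(H) ≈ 0.032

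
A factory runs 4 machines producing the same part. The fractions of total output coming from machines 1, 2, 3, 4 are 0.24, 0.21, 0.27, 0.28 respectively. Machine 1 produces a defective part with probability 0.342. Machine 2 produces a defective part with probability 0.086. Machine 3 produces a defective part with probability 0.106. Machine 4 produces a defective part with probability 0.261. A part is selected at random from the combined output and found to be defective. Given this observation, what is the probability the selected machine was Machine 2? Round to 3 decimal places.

Posterior probability ≈ 0.089

Tabulate prior·likelihood by source: [1] prior 0.24, lik 0.342, product 0.08208; [2] prior 0.21, lik 0.086, product 0.01806; [3] prior 0.27, lik 0.106, product 0.02862; [4] prior 0.28, lik 0.261, product 0.07308.
Normalizing constant = 0.20184; the posterior for Machine 2 is its product over the sum, 0.01806/0.20184 = 0.089.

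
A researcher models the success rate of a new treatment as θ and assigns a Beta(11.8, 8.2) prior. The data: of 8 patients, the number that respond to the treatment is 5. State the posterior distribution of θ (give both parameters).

Observing 5 successes and 3 failures updates Beta(11.8, 8.2) by adding the success and failure counts to the two shape parameters: α = 11.8+5 = 16.8, β = 8.2+3 = 11.2.

Posterior: Beta(16.8, 11.2)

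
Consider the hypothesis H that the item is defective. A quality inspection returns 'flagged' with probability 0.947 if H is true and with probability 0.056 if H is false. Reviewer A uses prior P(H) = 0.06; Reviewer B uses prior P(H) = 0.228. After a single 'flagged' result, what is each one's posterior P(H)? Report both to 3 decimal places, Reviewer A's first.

Reviewer A: 0.519; Reviewer B: 0.833

The likelihood ratio for a 'flagged' result is 0.947/0.056 = 16.911.
Reviewer A: prior odds 0.06/0.94 = 0.063830; posterior odds 1.0794; posterior probability 0.519.
Reviewer B: prior odds 0.228/0.772 = 0.29534; posterior odds 4.9944; posterior probability 0.833.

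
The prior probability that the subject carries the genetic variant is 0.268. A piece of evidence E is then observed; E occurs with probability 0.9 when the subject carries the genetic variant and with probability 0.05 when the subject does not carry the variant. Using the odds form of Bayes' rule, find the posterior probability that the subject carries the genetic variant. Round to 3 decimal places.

Prior odds = 0.268/(1−0.268) = 0.36612.
Likelihood ratio for E = 0.9/0.05 = 18.000.
Posterior odds = prior odds × LR = 6.5902.
Posterior probability = odds/(1+odds) = 6.5902/7.5902 = 0.868.

Posterior probability ≈ 0.868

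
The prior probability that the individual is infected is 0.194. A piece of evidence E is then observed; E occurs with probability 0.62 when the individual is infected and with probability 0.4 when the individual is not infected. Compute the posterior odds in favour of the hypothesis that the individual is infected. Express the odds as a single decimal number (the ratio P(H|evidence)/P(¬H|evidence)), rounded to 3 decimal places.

Prior odds = 0.194/(1−0.194) = 0.24069.
Likelihood ratio for E = 0.62/0.4 = 1.5500.
Posterior odds = prior odds × LR = 0.37308.

Posterior odds ≈ 0.373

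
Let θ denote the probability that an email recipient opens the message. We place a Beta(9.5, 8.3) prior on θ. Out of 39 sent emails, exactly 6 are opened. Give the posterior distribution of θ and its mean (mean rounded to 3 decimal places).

Posterior: Beta(15.5, 41.3); mean ≈ 0.273

Observing 6 successes and 33 failures updates Beta(9.5, 8.3) by adding the success and failure counts to the two shape parameters: α = 9.5+6 = 15.5, β = 8.3+33 = 41.3.
Posterior mean = α/(α+β) = 15.5/56.8 = 0.273.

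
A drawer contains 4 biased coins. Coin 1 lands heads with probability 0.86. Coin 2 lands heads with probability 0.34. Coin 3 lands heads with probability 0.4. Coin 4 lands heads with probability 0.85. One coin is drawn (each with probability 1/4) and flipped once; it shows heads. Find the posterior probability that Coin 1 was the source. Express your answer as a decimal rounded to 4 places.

Posterior probability ≈ 0.3510

P(heads|C1) = 0.86; P(heads|C2) = 0.34; P(heads|C3) = 0.4; P(heads|C4) = 0.85.
Prior × likelihood for each source: 0.25·0.86=0.2150, 0.25·0.34=0.08500, 0.25·0.4=0.1000, 0.25·0.85=0.2125. Summing gives P(heads) = 0.61250.
P(Coin 1 | heads) = 0.2150 / 0.61250 = 0.3510.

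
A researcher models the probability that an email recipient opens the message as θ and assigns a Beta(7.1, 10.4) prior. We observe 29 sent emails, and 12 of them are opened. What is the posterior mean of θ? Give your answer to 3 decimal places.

Posterior mean ≈ 0.411

Observing 12 successes and 17 failures updates Beta(7.1, 10.4) by adding the success and failure counts to the two shape parameters: α = 7.1+12 = 19.1, β = 10.4+17 = 27.4.
E[θ | data] = 19.1/(19.1+27.4) = 0.411.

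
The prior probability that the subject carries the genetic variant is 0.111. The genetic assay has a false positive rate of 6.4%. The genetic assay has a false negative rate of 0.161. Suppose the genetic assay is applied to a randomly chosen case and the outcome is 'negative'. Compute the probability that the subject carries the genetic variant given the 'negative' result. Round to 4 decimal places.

P(H | E) ≈ 0.0210

Write H for 'the subject carries the genetic variant'. Prior odds H:¬H = 0.111/0.889 = 0.12486. For the 'negative' outcome, the likelihood ratio is 0.161/0.936 = 0.17201.
Posterior odds = 0.12486 × 0.17201 = 0.021477, so P(H|E) = 0.021477/(1+0.021477) = 0.0210.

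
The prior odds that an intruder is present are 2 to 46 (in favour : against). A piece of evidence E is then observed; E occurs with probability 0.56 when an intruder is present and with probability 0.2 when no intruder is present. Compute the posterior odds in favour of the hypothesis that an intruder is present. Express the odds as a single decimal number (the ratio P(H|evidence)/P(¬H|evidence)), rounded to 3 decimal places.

Prior odds = 2/46 = 0.043478. In log-odds, ln(0.043478) = -3.1355.
Add log likelihood ratio: ln(2.8000) = 1.0296.
Posterior log-odds = -2.1059, so posterior odds = exp(-2.1059) = 0.12174.

Posterior odds ≈ 0.122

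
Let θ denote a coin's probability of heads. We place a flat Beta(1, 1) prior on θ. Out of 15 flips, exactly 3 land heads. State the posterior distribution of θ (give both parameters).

Posterior: Beta(4, 13)

Observing 3 successes and 12 failures updates Beta(1, 1) by adding the success and failure counts to the two shape parameters: α = 1+3 = 4, β = 1+12 = 13.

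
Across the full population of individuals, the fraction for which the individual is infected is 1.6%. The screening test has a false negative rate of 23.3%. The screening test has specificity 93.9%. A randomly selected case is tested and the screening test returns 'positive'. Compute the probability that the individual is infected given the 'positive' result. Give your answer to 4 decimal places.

P(H | E) ≈ 0.1697

Let H be the event that the individual is infected. P(H) = 0.016, so P(¬H) = 0.984. With E the 'positive' result, P(E|H) = 0.767 and P(E|¬H) = 0.061.
P(E) = 0.767·0.016 + 0.061·0.984 = 0.012272 + 0.060024 = 0.072296.
By Bayes' theorem, P(H|E) = 0.012272 / 0.072296 = 0.1697.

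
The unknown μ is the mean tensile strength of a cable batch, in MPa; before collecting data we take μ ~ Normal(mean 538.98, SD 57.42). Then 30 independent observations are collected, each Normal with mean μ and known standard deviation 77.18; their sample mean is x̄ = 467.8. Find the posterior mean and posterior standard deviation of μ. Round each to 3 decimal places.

Posterior mean ≈ 471.843; posterior SD ≈ 13.685

Prior precision 1/τ₀² = 1/57.42² = 0.00030330; data precision n/σ² = 30/77.18² = 0.00503630.
Posterior precision = 0.00030330 + 0.00503630 = 0.00533960, giving posterior SD = 1/√0.00533960 = 13.685.
Posterior mean = (0.00030330·538.98 + 0.00503630·467.8) / 0.00533960 = 471.843.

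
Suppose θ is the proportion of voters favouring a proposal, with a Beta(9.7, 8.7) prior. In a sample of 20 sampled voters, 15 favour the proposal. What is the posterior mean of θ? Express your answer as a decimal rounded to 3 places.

Observing 15 successes and 5 failures updates Beta(9.7, 8.7) by adding the success and failure counts to the two shape parameters: α = 9.7+15 = 24.7, β = 8.7+5 = 13.7.
E[θ | data] = 24.7/(24.7+13.7) = 0.643.

Posterior mean ≈ 0.643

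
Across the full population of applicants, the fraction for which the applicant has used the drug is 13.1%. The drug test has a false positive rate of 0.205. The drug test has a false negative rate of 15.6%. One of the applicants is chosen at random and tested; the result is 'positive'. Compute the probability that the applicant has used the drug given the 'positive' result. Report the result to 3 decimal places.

P(H | E) ≈ 0.383

Let H be the event that the applicant has used the drug. P(H) = 0.131, so P(¬H) = 0.869. With E the 'positive' result, P(E|H) = 0.844 and P(E|¬H) = 0.205.
P(E) = 0.844·0.131 + 0.205·0.869 = 0.11056 + 0.17814 = 0.28871.
By Bayes' theorem, P(H|E) = 0.11056 / 0.28871 = 0.383.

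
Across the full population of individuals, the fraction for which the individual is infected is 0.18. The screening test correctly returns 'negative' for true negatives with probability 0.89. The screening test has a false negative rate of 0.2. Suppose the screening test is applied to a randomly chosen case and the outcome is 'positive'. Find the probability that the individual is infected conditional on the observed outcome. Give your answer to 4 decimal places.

P(H | E) ≈ 0.6149

Write H for 'the individual is infected'. Prior odds H:¬H = 0.18/0.82 = 0.21951. For the 'positive' outcome, the likelihood ratio is 0.8/0.11 = 7.2727.
Posterior odds = 0.21951 × 7.2727 = 1.5965, so P(H|E) = 1.5965/(1+1.5965) = 0.6149.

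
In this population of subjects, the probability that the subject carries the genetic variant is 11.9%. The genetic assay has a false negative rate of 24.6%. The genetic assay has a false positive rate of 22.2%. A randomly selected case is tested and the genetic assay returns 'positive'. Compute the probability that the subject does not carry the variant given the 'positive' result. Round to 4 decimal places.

P(¬H | E) ≈ 0.6855

Let H be the event that the subject carries the genetic variant. P(H) = 0.119, so P(¬H) = 0.881. With E the 'positive' result, P(E|H) = 0.754 and P(E|¬H) = 0.222.
P(E) = 0.754·0.119 + 0.222·0.881 = 0.089726 + 0.19558 = 0.28531.
By Bayes' theorem, P(H|E) = 0.089726 / 0.28531 = 0.3145. Hence P(¬H|E) = 1 − 0.3145 = 0.6855.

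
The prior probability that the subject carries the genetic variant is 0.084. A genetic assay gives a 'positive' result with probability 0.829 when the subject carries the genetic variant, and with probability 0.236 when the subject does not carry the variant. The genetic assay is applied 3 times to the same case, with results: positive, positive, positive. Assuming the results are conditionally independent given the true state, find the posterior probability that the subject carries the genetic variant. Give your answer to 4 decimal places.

Posterior P(H) ≈ 0.7990

Let H be the event that the subject carries the genetic variant; start with P(H) = 0.084. P('positive'|H) = 0.829, P('positive'|¬H) = 0.236.
Update on result 1 ('positive'): P(H) ← 0.829·0.0840 / (0.829·0.0840 + 0.236·0.9160) = 0.069636/0.28581 = 0.2436.
Update on result 2 ('positive'): P(H) ← 0.829·0.2436 / (0.829·0.2436 + 0.236·0.7564) = 0.20198/0.38048 = 0.5309.
Update on result 3 ('positive'): P(H) ← 0.829·0.5309 / (0.829·0.5309 + 0.236·0.4691) = 0.44008/0.55080 = 0.7990.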